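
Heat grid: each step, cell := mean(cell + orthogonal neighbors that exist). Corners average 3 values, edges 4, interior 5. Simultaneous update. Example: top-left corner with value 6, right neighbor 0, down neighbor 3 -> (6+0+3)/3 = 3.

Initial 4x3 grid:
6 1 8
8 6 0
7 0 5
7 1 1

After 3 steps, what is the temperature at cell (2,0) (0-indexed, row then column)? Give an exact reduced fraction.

Answer: 3557/800

Derivation:
Step 1: cell (2,0) = 11/2
Step 2: cell (2,0) = 421/80
Step 3: cell (2,0) = 3557/800
Full grid after step 3:
  355/72 7509/1600 275/72
  12421/2400 8043/2000 9121/2400
  3557/800 23549/6000 20513/7200
  1543/360 46201/14400 3049/1080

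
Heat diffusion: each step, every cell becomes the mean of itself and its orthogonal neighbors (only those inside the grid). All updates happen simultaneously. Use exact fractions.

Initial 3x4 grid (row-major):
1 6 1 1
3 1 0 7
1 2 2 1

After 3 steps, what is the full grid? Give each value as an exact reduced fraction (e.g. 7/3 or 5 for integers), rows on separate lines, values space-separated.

After step 1:
  10/3 9/4 2 3
  3/2 12/5 11/5 9/4
  2 3/2 5/4 10/3
After step 2:
  85/36 599/240 189/80 29/12
  277/120 197/100 101/50 647/240
  5/3 143/80 497/240 41/18
After step 3:
  5159/2160 16541/7200 1859/800 299/120
  14951/7200 6349/3000 13343/6000 33877/14400
  461/240 1499/800 14681/7200 317/135

Answer: 5159/2160 16541/7200 1859/800 299/120
14951/7200 6349/3000 13343/6000 33877/14400
461/240 1499/800 14681/7200 317/135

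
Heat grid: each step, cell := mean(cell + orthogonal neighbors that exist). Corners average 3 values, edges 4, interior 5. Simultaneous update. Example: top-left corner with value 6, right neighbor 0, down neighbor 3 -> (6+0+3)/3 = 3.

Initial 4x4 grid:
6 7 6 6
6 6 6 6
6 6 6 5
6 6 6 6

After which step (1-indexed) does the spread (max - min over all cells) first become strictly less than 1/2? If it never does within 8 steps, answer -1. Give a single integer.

Answer: 3

Derivation:
Step 1: max=19/3, min=17/3, spread=2/3
Step 2: max=751/120, min=689/120, spread=31/60
Step 3: max=6691/1080, min=6269/1080, spread=211/540
  -> spread < 1/2 first at step 3
Step 4: max=199441/32400, min=189359/32400, spread=5041/16200
Step 5: max=5962111/972000, min=5701889/972000, spread=130111/486000
Step 6: max=178215781/29160000, min=171704219/29160000, spread=3255781/14580000
Step 7: max=5331160351/874800000, min=5166439649/874800000, spread=82360351/437400000
Step 8: max=159538577821/26244000000, min=155389422179/26244000000, spread=2074577821/13122000000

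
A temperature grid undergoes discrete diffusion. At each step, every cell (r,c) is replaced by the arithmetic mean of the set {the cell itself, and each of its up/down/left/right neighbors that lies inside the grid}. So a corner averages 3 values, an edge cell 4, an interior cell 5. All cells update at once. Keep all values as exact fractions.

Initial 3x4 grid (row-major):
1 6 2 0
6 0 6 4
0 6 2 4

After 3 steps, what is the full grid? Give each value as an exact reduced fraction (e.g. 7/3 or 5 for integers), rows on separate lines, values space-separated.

Answer: 3679/1080 21341/7200 7907/2400 2051/720
42487/14400 2671/750 18293/6000 24311/7200
2431/720 1843/600 13123/3600 443/135

Derivation:
After step 1:
  13/3 9/4 7/2 2
  7/4 24/5 14/5 7/2
  4 2 9/2 10/3
After step 2:
  25/9 893/240 211/80 3
  893/240 68/25 191/50 349/120
  31/12 153/40 379/120 34/9
After step 3:
  3679/1080 21341/7200 7907/2400 2051/720
  42487/14400 2671/750 18293/6000 24311/7200
  2431/720 1843/600 13123/3600 443/135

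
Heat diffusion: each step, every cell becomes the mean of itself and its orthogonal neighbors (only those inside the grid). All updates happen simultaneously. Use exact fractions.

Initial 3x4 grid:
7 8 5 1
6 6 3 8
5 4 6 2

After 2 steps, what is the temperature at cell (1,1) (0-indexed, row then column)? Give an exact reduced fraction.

Answer: 23/4

Derivation:
Step 1: cell (1,1) = 27/5
Step 2: cell (1,1) = 23/4
Full grid after step 2:
  13/2 463/80 1261/240 149/36
  117/20 23/4 9/2 191/40
  65/12 97/20 299/60 151/36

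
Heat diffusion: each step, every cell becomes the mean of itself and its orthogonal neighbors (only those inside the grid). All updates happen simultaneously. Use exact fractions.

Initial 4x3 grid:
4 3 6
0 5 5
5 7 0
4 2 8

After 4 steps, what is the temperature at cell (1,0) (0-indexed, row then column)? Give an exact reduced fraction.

Step 1: cell (1,0) = 7/2
Step 2: cell (1,0) = 83/24
Step 3: cell (1,0) = 1643/450
Step 4: cell (1,0) = 205829/54000
Full grid after step 4:
  241073/64800 567379/144000 266623/64800
  205829/54000 237881/60000 453533/108000
  211699/54000 496687/120000 452773/108000
  531911/129600 1192073/288000 555211/129600

Answer: 205829/54000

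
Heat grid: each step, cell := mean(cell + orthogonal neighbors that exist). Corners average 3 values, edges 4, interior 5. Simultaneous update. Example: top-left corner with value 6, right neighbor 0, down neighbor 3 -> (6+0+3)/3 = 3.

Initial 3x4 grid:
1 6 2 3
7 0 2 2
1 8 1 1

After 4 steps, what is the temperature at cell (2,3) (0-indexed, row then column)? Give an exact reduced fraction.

Step 1: cell (2,3) = 4/3
Step 2: cell (2,3) = 19/9
Step 3: cell (2,3) = 2137/1080
Step 4: cell (2,3) = 7573/3240
Full grid after step 4:
  17063/5184 17353/5400 5549/2160 1987/810
  204677/57600 71759/24000 49093/18000 1903/864
  17431/5184 69887/21600 10783/4320 7573/3240

Answer: 7573/3240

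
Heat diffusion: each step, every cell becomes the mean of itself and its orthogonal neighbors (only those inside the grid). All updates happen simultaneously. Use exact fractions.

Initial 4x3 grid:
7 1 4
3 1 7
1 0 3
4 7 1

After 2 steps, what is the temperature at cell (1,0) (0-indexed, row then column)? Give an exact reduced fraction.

Answer: 83/30

Derivation:
Step 1: cell (1,0) = 3
Step 2: cell (1,0) = 83/30
Full grid after step 2:
  119/36 799/240 11/3
  83/30 74/25 129/40
  57/20 251/100 377/120
  3 49/15 113/36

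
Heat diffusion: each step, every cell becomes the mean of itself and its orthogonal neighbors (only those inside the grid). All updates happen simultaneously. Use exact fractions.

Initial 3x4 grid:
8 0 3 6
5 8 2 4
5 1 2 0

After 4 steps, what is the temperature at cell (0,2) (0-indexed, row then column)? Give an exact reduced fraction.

Step 1: cell (0,2) = 11/4
Step 2: cell (0,2) = 469/120
Step 3: cell (0,2) = 2489/720
Step 4: cell (0,2) = 79613/21600
Full grid after step 4:
  11651/2592 86057/21600 79613/21600 2129/648
  121741/28800 199/50 23243/7200 135541/43200
  5399/1296 152939/43200 45217/14400 793/288

Answer: 79613/21600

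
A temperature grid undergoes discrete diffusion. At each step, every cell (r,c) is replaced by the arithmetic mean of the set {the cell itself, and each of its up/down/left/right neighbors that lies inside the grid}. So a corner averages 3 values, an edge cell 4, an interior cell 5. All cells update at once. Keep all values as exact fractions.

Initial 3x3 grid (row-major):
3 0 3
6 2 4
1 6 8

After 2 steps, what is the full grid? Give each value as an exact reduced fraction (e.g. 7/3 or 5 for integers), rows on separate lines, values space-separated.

Answer: 8/3 41/15 103/36
209/60 171/50 971/240
139/36 1091/240 29/6

Derivation:
After step 1:
  3 2 7/3
  3 18/5 17/4
  13/3 17/4 6
After step 2:
  8/3 41/15 103/36
  209/60 171/50 971/240
  139/36 1091/240 29/6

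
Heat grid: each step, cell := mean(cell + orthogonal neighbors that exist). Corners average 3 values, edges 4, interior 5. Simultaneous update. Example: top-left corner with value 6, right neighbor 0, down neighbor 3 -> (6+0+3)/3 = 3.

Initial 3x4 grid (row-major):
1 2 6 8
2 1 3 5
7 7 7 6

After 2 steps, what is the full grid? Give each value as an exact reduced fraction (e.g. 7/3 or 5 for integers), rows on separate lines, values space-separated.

After step 1:
  5/3 5/2 19/4 19/3
  11/4 3 22/5 11/2
  16/3 11/2 23/4 6
After step 2:
  83/36 143/48 1079/240 199/36
  51/16 363/100 117/25 667/120
  163/36 235/48 433/80 23/4

Answer: 83/36 143/48 1079/240 199/36
51/16 363/100 117/25 667/120
163/36 235/48 433/80 23/4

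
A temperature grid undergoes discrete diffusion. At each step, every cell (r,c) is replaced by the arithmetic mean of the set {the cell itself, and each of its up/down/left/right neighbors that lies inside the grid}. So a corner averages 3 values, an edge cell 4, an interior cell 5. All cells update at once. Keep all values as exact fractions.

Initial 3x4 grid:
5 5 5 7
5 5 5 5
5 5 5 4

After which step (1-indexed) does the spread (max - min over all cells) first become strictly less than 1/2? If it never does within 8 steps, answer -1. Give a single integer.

Answer: 3

Derivation:
Step 1: max=17/3, min=14/3, spread=1
Step 2: max=197/36, min=233/48, spread=89/144
Step 3: max=2291/432, min=7121/1440, spread=1547/4320
  -> spread < 1/2 first at step 3
Step 4: max=135667/25920, min=1433/288, spread=6697/25920
Step 5: max=8056649/1555200, min=71833/14400, spread=59737/311040
Step 6: max=480600211/93312000, min=6479123/1296000, spread=2820671/18662400
Step 7: max=28709649089/5598720000, min=194870581/38880000, spread=25931417/223948800
Step 8: max=1717621382851/335923200000, min=650861003/129600000, spread=1223586523/13436928000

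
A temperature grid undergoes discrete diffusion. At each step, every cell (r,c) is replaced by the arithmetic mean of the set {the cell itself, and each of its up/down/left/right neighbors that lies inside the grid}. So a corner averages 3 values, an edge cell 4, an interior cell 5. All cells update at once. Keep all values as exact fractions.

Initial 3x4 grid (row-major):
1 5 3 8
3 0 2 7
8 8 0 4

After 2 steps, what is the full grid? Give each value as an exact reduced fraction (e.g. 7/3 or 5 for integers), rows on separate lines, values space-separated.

Answer: 11/4 267/80 303/80 21/4
239/60 61/20 77/20 1039/240
40/9 523/120 407/120 149/36

Derivation:
After step 1:
  3 9/4 9/2 6
  3 18/5 12/5 21/4
  19/3 4 7/2 11/3
After step 2:
  11/4 267/80 303/80 21/4
  239/60 61/20 77/20 1039/240
  40/9 523/120 407/120 149/36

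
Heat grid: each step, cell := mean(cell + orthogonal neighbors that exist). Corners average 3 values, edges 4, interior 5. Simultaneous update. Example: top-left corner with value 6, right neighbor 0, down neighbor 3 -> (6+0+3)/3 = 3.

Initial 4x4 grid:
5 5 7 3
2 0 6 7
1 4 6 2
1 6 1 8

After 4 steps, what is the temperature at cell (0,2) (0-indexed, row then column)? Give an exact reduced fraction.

Step 1: cell (0,2) = 21/4
Step 2: cell (0,2) = 611/120
Step 3: cell (0,2) = 16997/3600
Step 4: cell (0,2) = 502559/108000
Full grid after step 4:
  1541/432 5749/1440 502559/108000 317749/64800
  11719/3600 37989/10000 789823/180000 1049473/216000
  33107/10800 624181/180000 384149/90000 981289/216000
  193111/64800 150749/43200 869329/216000 145847/32400

Answer: 502559/108000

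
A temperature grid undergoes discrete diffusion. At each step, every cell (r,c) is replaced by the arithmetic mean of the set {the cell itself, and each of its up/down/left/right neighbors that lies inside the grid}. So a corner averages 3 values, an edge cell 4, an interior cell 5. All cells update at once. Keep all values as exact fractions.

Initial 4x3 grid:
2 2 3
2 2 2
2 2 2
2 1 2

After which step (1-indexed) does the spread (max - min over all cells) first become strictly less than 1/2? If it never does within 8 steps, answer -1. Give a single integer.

Answer: 3

Derivation:
Step 1: max=7/3, min=5/3, spread=2/3
Step 2: max=41/18, min=413/240, spread=401/720
Step 3: max=473/216, min=3883/2160, spread=847/2160
  -> spread < 1/2 first at step 3
Step 4: max=277981/129600, min=1581989/864000, spread=813653/2592000
Step 5: max=16415729/7776000, min=14421499/7776000, spread=199423/777600
Step 6: max=972641551/466560000, min=875725601/466560000, spread=1938319/9331200
Step 7: max=57806299109/27993600000, min=53018909659/27993600000, spread=95747789/559872000
Step 8: max=3441283785631/1679616000000, min=3206278002881/1679616000000, spread=940023131/6718464000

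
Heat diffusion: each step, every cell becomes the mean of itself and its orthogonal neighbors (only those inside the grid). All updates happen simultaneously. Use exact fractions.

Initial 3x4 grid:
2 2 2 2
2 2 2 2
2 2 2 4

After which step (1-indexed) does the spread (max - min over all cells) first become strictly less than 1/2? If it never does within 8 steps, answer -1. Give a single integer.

Answer: 3

Derivation:
Step 1: max=8/3, min=2, spread=2/3
Step 2: max=23/9, min=2, spread=5/9
Step 3: max=257/108, min=2, spread=41/108
  -> spread < 1/2 first at step 3
Step 4: max=30137/12960, min=2, spread=4217/12960
Step 5: max=1764349/777600, min=7279/3600, spread=38417/155520
Step 6: max=104512211/46656000, min=146597/72000, spread=1903471/9331200
Step 7: max=6199709089/2799360000, min=4435759/2160000, spread=18038617/111974400
Step 8: max=369191382851/167961600000, min=401726759/194400000, spread=883978523/6718464000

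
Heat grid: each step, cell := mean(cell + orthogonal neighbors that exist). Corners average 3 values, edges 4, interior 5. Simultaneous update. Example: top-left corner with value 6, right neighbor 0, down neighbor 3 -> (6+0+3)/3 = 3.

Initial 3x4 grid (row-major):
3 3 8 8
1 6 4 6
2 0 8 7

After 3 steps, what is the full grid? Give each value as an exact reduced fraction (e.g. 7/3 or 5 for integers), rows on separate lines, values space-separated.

Answer: 6983/2160 31997/7200 39107/7200 869/135
11371/3600 11293/3000 33401/6000 87769/14400
647/240 9349/2400 3973/800 1097/180

Derivation:
After step 1:
  7/3 5 23/4 22/3
  3 14/5 32/5 25/4
  1 4 19/4 7
After step 2:
  31/9 953/240 1469/240 58/9
  137/60 106/25 519/100 1619/240
  8/3 251/80 443/80 6
After step 3:
  6983/2160 31997/7200 39107/7200 869/135
  11371/3600 11293/3000 33401/6000 87769/14400
  647/240 9349/2400 3973/800 1097/180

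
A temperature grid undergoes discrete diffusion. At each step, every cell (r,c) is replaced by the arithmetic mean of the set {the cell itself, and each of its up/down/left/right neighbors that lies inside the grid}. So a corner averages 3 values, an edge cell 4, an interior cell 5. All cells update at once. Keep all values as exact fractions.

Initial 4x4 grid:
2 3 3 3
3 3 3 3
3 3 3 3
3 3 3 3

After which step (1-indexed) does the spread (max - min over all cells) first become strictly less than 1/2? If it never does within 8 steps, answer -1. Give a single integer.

Step 1: max=3, min=8/3, spread=1/3
  -> spread < 1/2 first at step 1
Step 2: max=3, min=49/18, spread=5/18
Step 3: max=3, min=607/216, spread=41/216
Step 4: max=3, min=18397/6480, spread=1043/6480
Step 5: max=3, min=557647/194400, spread=25553/194400
Step 6: max=53921/18000, min=16824541/5832000, spread=645863/5832000
Step 7: max=359029/120000, min=507238309/174960000, spread=16225973/174960000
Step 8: max=161299/54000, min=15268922017/5248800000, spread=409340783/5248800000

Answer: 1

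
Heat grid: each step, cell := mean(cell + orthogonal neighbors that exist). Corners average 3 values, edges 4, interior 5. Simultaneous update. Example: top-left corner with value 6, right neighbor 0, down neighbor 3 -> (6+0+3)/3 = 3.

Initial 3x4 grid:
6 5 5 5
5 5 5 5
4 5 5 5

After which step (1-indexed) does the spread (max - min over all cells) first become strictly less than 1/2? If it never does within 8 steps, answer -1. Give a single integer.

Step 1: max=16/3, min=14/3, spread=2/3
Step 2: max=187/36, min=173/36, spread=7/18
  -> spread < 1/2 first at step 2
Step 3: max=2209/432, min=2111/432, spread=49/216
Step 4: max=13145/2592, min=12775/2592, spread=185/1296
Step 5: max=78475/15552, min=77045/15552, spread=715/7776
Step 6: max=156491/31104, min=154549/31104, spread=971/15552
Step 7: max=234295/46656, min=232265/46656, spread=1015/23328
Step 8: max=11231665/2239488, min=11163215/2239488, spread=34225/1119744

Answer: 2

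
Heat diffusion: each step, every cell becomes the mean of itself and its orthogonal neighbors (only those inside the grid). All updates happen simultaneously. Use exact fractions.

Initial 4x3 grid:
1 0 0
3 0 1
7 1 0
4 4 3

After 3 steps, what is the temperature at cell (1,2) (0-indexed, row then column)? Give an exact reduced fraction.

Step 1: cell (1,2) = 1/4
Step 2: cell (1,2) = 17/24
Step 3: cell (1,2) = 3487/3600
Full grid after step 3:
  631/432 13613/14400 247/432
  1903/900 8707/6000 3487/3600
  297/100 887/375 6067/3600
  141/40 10417/3600 2497/1080

Answer: 3487/3600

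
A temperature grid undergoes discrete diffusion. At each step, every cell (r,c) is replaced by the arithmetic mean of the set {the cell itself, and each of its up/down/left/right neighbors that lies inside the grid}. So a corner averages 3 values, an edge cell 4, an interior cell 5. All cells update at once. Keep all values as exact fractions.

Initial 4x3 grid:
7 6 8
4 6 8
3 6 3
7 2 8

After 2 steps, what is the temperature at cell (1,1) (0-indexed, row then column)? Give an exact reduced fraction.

Answer: 28/5

Derivation:
Step 1: cell (1,1) = 6
Step 2: cell (1,1) = 28/5
Full grid after step 2:
  209/36 103/16 61/9
  65/12 28/5 155/24
  9/2 27/5 125/24
  59/12 217/48 49/9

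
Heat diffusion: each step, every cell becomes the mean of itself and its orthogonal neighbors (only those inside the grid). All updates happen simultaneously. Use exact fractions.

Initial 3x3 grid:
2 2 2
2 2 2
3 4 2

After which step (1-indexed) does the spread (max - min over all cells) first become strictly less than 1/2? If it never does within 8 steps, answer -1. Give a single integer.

Step 1: max=3, min=2, spread=1
Step 2: max=649/240, min=2, spread=169/240
Step 3: max=467/180, min=2539/1200, spread=1723/3600
  -> spread < 1/2 first at step 3
Step 4: max=8983/3600, min=11687/5400, spread=143/432
Step 5: max=1590103/648000, min=26657/12000, spread=1205/5184
Step 6: max=93847741/38880000, min=43751683/19440000, spread=10151/62208
Step 7: max=619858903/259200000, min=2655744751/1166400000, spread=85517/746496
Step 8: max=332180072069/139968000000, min=53487222949/23328000000, spread=720431/8957952

Answer: 3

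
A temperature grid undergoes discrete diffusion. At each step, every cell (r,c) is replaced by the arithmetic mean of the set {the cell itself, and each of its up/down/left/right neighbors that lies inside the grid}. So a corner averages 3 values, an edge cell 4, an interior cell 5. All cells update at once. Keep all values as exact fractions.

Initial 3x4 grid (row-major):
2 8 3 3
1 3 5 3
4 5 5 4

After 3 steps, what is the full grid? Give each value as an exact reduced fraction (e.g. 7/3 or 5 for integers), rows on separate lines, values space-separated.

After step 1:
  11/3 4 19/4 3
  5/2 22/5 19/5 15/4
  10/3 17/4 19/4 4
After step 2:
  61/18 1009/240 311/80 23/6
  139/40 379/100 429/100 291/80
  121/36 251/60 21/5 25/6
After step 3:
  7969/2160 27487/7200 3243/800 1363/360
  2803/800 7977/2000 3961/1000 6371/1600
  3967/1080 13981/3600 421/100 2881/720

Answer: 7969/2160 27487/7200 3243/800 1363/360
2803/800 7977/2000 3961/1000 6371/1600
3967/1080 13981/3600 421/100 2881/720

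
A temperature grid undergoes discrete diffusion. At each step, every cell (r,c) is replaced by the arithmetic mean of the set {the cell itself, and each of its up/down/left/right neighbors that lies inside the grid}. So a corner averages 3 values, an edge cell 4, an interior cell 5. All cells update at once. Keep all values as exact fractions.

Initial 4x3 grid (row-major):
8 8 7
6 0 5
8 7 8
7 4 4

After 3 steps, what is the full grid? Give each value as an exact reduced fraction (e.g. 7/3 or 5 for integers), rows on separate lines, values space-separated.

Answer: 13457/2160 9443/1600 12787/2160
21493/3600 11761/2000 20093/3600
21973/3600 8497/1500 20323/3600
809/135 42031/7200 6007/1080

Derivation:
After step 1:
  22/3 23/4 20/3
  11/2 26/5 5
  7 27/5 6
  19/3 11/2 16/3
After step 2:
  223/36 499/80 209/36
  751/120 537/100 343/60
  727/120 291/50 163/30
  113/18 677/120 101/18
After step 3:
  13457/2160 9443/1600 12787/2160
  21493/3600 11761/2000 20093/3600
  21973/3600 8497/1500 20323/3600
  809/135 42031/7200 6007/1080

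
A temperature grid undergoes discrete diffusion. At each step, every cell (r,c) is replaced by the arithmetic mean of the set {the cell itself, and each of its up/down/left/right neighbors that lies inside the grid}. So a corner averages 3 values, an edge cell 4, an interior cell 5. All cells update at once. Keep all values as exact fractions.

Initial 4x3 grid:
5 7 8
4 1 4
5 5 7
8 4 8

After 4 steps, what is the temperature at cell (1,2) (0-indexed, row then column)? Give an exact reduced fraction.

Answer: 286373/54000

Derivation:
Step 1: cell (1,2) = 5
Step 2: cell (1,2) = 323/60
Step 3: cell (1,2) = 9389/1800
Step 4: cell (1,2) = 286373/54000
Full grid after step 4:
  632857/129600 4399963/864000 675607/129600
  1069367/216000 1808687/360000 286373/54000
  1103287/216000 639029/120000 292853/54000
  704837/129600 529727/96000 737287/129600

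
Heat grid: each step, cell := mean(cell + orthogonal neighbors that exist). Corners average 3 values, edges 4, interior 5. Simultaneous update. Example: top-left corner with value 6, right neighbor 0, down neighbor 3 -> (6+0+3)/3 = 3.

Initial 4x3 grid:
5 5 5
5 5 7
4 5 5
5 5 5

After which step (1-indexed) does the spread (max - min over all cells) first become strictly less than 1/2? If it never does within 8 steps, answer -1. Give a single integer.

Step 1: max=17/3, min=14/3, spread=1
Step 2: max=331/60, min=569/120, spread=31/40
Step 3: max=2911/540, min=5189/1080, spread=211/360
Step 4: max=42809/8100, min=158651/32400, spread=839/2160
  -> spread < 1/2 first at step 4
Step 5: max=5107667/972000, min=4785887/972000, spread=5363/16200
Step 6: max=37971821/7290000, min=144847859/29160000, spread=93859/388800
Step 7: max=2268123139/437400000, min=8729838331/1749600000, spread=4568723/23328000
Step 8: max=270951295627/52488000000, min=526176124379/104976000000, spread=8387449/55987200

Answer: 4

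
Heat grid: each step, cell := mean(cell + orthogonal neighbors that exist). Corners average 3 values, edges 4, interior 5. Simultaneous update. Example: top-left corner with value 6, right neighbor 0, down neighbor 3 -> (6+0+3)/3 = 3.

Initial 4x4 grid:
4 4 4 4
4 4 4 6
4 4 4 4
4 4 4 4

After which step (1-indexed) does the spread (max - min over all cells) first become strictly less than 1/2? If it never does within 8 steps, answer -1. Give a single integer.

Answer: 3

Derivation:
Step 1: max=14/3, min=4, spread=2/3
Step 2: max=271/60, min=4, spread=31/60
Step 3: max=2371/540, min=4, spread=211/540
  -> spread < 1/2 first at step 3
Step 4: max=232843/54000, min=4, spread=16843/54000
Step 5: max=2082643/486000, min=18079/4500, spread=130111/486000
Step 6: max=61962367/14580000, min=1087159/270000, spread=3255781/14580000
Step 7: max=1849953691/437400000, min=1091107/270000, spread=82360351/437400000
Step 8: max=55239316891/13122000000, min=196906441/48600000, spread=2074577821/13122000000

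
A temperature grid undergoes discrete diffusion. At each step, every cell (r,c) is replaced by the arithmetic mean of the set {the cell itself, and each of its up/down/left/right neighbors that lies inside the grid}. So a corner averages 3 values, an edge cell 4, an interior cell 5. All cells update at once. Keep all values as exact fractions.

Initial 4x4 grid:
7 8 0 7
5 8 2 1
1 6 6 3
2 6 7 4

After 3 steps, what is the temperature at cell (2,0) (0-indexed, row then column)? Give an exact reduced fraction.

Step 1: cell (2,0) = 7/2
Step 2: cell (2,0) = 343/80
Step 3: cell (2,0) = 443/96
Full grid after step 3:
  12103/2160 9289/1800 1559/360 7639/2160
  37081/7200 30349/6000 25453/6000 5381/1440
  443/96 9511/2000 27589/6000 29641/7200
  3133/720 113/24 8629/1800 9943/2160

Answer: 443/96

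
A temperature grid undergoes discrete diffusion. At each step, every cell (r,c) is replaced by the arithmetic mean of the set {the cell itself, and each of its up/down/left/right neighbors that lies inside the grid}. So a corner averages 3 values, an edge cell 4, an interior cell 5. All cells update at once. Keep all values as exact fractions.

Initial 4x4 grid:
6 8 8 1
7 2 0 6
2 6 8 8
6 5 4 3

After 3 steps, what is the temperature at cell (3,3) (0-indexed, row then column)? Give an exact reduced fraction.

Answer: 3739/720

Derivation:
Step 1: cell (3,3) = 5
Step 2: cell (3,3) = 65/12
Step 3: cell (3,3) = 3739/720
Full grid after step 3:
  1319/240 843/160 11597/2400 3431/720
  1229/240 2007/400 9801/2000 707/150
  17827/3600 5857/1200 9933/2000 386/75
  10331/2160 35699/7200 4099/800 3739/720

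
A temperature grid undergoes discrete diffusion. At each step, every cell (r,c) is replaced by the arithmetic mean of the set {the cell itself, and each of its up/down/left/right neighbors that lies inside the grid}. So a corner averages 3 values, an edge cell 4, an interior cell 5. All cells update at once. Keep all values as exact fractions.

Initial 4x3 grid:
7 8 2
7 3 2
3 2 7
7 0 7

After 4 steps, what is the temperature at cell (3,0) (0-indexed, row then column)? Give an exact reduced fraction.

Answer: 267719/64800

Derivation:
Step 1: cell (3,0) = 10/3
Step 2: cell (3,0) = 145/36
Step 3: cell (3,0) = 1699/432
Step 4: cell (3,0) = 267719/64800
Full grid after step 4:
  326339/64800 1044743/216000 12061/2700
  1040123/216000 804509/180000 38927/9000
  926483/216000 84751/20000 219277/54000
  267719/64800 288451/72000 132047/32400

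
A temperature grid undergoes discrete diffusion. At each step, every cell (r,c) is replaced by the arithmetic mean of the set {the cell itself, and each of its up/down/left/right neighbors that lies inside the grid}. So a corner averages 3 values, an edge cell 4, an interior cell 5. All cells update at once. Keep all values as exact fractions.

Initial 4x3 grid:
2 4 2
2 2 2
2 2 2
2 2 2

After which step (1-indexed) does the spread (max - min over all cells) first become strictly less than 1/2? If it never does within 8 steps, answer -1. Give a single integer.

Step 1: max=8/3, min=2, spread=2/3
Step 2: max=307/120, min=2, spread=67/120
Step 3: max=2597/1080, min=2, spread=437/1080
  -> spread < 1/2 first at step 3
Step 4: max=1021531/432000, min=1009/500, spread=29951/86400
Step 5: max=8991821/3888000, min=6908/3375, spread=206761/777600
Step 6: max=3566595571/1555200000, min=5565671/2700000, spread=14430763/62208000
Step 7: max=211731741689/93312000000, min=449652727/216000000, spread=139854109/746496000
Step 8: max=12619911890251/5598720000000, min=40731228977/19440000000, spread=7114543559/44789760000

Answer: 3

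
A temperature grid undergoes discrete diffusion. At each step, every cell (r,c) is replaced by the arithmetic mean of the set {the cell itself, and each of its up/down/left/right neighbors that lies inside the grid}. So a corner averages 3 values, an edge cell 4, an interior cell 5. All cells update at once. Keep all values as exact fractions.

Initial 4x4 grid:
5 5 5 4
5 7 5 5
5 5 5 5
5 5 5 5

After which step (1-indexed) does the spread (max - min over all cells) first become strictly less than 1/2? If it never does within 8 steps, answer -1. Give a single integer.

Step 1: max=11/2, min=14/3, spread=5/6
Step 2: max=136/25, min=85/18, spread=323/450
Step 3: max=6367/1200, min=35413/7200, spread=2789/7200
  -> spread < 1/2 first at step 3
Step 4: max=113759/21600, min=10019/2025, spread=20669/64800
Step 5: max=5646919/1080000, min=6481793/1296000, spread=1472549/6480000
Step 6: max=101342963/19440000, min=7327549/1458000, spread=10926929/58320000
Step 7: max=3027140693/583200000, min=29403852493/5832000000, spread=867554437/5832000000
Step 8: max=90602897459/17496000000, min=294649048063/58320000000, spread=22081830401/174960000000

Answer: 3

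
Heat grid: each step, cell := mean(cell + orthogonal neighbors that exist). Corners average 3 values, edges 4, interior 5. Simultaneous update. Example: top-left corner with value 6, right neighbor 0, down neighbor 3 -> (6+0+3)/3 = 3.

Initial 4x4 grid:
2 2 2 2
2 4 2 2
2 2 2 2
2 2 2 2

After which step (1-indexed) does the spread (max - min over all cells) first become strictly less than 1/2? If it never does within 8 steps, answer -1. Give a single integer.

Step 1: max=5/2, min=2, spread=1/2
Step 2: max=61/25, min=2, spread=11/25
  -> spread < 1/2 first at step 2
Step 3: max=2767/1200, min=2, spread=367/1200
Step 4: max=12371/5400, min=613/300, spread=1337/5400
Step 5: max=365669/162000, min=18469/9000, spread=33227/162000
Step 6: max=10934327/4860000, min=112049/54000, spread=849917/4860000
Step 7: max=325314347/145800000, min=1688533/810000, spread=21378407/145800000
Step 8: max=9714462371/4374000000, min=509688343/243000000, spread=540072197/4374000000

Answer: 2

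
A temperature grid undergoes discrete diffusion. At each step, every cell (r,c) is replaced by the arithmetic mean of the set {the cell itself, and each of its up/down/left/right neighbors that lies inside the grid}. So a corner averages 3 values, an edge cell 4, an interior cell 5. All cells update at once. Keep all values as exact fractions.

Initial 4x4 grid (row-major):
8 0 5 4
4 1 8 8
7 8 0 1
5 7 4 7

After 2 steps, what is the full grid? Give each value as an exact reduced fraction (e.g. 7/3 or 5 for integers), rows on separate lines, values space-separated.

After step 1:
  4 7/2 17/4 17/3
  5 21/5 22/5 21/4
  6 23/5 21/5 4
  19/3 6 9/2 4
After step 2:
  25/6 319/80 1069/240 91/18
  24/5 217/50 223/50 1159/240
  329/60 5 217/50 349/80
  55/9 643/120 187/40 25/6

Answer: 25/6 319/80 1069/240 91/18
24/5 217/50 223/50 1159/240
329/60 5 217/50 349/80
55/9 643/120 187/40 25/6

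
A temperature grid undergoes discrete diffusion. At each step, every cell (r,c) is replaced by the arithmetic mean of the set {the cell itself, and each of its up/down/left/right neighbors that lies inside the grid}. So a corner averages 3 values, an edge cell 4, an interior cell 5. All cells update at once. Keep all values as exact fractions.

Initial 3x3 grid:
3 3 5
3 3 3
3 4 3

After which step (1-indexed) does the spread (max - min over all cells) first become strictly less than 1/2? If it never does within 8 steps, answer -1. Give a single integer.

Step 1: max=11/3, min=3, spread=2/3
Step 2: max=32/9, min=47/15, spread=19/45
  -> spread < 1/2 first at step 2
Step 3: max=929/270, min=5753/1800, spread=1321/5400
Step 4: max=110021/32400, min=418159/129600, spread=877/5184
Step 5: max=817439/243000, min=25236173/7776000, spread=7375/62208
Step 6: max=390237539/116640000, min=1522107031/466560000, spread=62149/746496
Step 7: max=11660608829/3499200000, min=91648798757/27993600000, spread=523543/8957952
Step 8: max=1395628121201/419904000000, min=5513597031679/1679616000000, spread=4410589/107495424

Answer: 2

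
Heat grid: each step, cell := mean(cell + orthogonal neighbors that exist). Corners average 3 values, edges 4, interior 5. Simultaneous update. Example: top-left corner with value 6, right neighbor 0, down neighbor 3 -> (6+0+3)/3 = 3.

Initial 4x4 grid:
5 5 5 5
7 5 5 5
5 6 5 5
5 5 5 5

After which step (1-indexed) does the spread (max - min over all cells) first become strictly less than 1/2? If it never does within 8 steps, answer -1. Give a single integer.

Answer: 3

Derivation:
Step 1: max=23/4, min=5, spread=3/4
Step 2: max=1351/240, min=5, spread=151/240
Step 3: max=11761/2160, min=5, spread=961/2160
  -> spread < 1/2 first at step 3
Step 4: max=1168531/216000, min=4037/800, spread=78541/216000
Step 5: max=10410121/1944000, min=54787/10800, spread=548461/1944000
Step 6: max=1036150741/194400000, min=687599/135000, spread=46008181/194400000
Step 7: max=9280618681/1749600000, min=1655581553/324000000, spread=851195737/4374000000
Step 8: max=925164946561/174960000000, min=3114048059/607500000, spread=28319105569/174960000000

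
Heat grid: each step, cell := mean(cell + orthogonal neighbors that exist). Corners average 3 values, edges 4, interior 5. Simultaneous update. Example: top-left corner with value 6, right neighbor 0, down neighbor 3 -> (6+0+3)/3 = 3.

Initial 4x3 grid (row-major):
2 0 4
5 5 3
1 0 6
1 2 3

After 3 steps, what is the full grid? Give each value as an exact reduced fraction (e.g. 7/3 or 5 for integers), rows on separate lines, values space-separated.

After step 1:
  7/3 11/4 7/3
  13/4 13/5 9/2
  7/4 14/5 3
  4/3 3/2 11/3
After step 2:
  25/9 601/240 115/36
  149/60 159/50 373/120
  137/60 233/100 419/120
  55/36 93/40 49/18
After step 3:
  5591/2160 41963/14400 6341/2160
  2413/900 16327/6000 11677/3600
  3881/1800 1361/500 10487/3600
  2209/1080 1781/800 1537/540

Answer: 5591/2160 41963/14400 6341/2160
2413/900 16327/6000 11677/3600
3881/1800 1361/500 10487/3600
2209/1080 1781/800 1537/540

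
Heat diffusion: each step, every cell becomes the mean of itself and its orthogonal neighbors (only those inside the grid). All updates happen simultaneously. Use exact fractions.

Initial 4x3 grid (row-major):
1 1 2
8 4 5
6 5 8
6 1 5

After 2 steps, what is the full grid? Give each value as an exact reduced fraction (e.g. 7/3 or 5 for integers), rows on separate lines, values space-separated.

Answer: 121/36 63/20 113/36
71/15 209/50 533/120
151/30 513/100 599/120
89/18 361/80 44/9

Derivation:
After step 1:
  10/3 2 8/3
  19/4 23/5 19/4
  25/4 24/5 23/4
  13/3 17/4 14/3
After step 2:
  121/36 63/20 113/36
  71/15 209/50 533/120
  151/30 513/100 599/120
  89/18 361/80 44/9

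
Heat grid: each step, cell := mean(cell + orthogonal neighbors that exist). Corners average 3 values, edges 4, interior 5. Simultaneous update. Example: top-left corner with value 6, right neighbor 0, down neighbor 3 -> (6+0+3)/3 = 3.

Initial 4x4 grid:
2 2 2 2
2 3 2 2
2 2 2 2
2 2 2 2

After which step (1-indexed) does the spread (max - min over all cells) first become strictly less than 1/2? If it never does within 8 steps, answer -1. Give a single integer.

Step 1: max=9/4, min=2, spread=1/4
  -> spread < 1/2 first at step 1
Step 2: max=111/50, min=2, spread=11/50
Step 3: max=5167/2400, min=2, spread=367/2400
Step 4: max=23171/10800, min=1213/600, spread=1337/10800
Step 5: max=689669/324000, min=36469/18000, spread=33227/324000
Step 6: max=20654327/9720000, min=220049/108000, spread=849917/9720000
Step 7: max=616914347/291600000, min=3308533/1620000, spread=21378407/291600000
Step 8: max=18462462371/8748000000, min=995688343/486000000, spread=540072197/8748000000

Answer: 1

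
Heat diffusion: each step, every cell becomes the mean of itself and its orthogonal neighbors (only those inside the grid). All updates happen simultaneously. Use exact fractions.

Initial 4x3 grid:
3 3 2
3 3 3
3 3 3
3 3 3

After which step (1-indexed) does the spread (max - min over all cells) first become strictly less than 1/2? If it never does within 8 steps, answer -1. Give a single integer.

Step 1: max=3, min=8/3, spread=1/3
  -> spread < 1/2 first at step 1
Step 2: max=3, min=49/18, spread=5/18
Step 3: max=3, min=607/216, spread=41/216
Step 4: max=3, min=73543/25920, spread=4217/25920
Step 5: max=21521/7200, min=4456451/1555200, spread=38417/311040
Step 6: max=429403/144000, min=268735789/93312000, spread=1903471/18662400
Step 7: max=12844241/4320000, min=16195170911/5598720000, spread=18038617/223948800
Step 8: max=1153473241/388800000, min=974501417149/335923200000, spread=883978523/13436928000

Answer: 1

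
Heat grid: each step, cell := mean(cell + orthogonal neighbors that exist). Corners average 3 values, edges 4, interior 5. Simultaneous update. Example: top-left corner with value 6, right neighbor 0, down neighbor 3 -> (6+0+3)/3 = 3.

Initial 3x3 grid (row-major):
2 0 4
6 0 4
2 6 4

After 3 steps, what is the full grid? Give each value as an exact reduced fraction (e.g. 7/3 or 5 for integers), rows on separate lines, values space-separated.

After step 1:
  8/3 3/2 8/3
  5/2 16/5 3
  14/3 3 14/3
After step 2:
  20/9 301/120 43/18
  391/120 66/25 203/60
  61/18 233/60 32/9
After step 3:
  719/270 17567/7200 2981/1080
  20717/7200 2351/750 10771/3600
  3791/1080 12121/3600 487/135

Answer: 719/270 17567/7200 2981/1080
20717/7200 2351/750 10771/3600
3791/1080 12121/3600 487/135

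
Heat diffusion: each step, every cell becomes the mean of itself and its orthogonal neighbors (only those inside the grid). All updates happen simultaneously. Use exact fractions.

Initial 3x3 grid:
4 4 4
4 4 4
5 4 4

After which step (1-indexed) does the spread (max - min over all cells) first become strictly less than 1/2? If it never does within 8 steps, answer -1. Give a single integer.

Step 1: max=13/3, min=4, spread=1/3
  -> spread < 1/2 first at step 1
Step 2: max=77/18, min=4, spread=5/18
Step 3: max=905/216, min=4, spread=41/216
Step 4: max=53971/12960, min=1451/360, spread=347/2592
Step 5: max=3217337/777600, min=14557/3600, spread=2921/31104
Step 6: max=192452539/46656000, min=1753483/432000, spread=24611/373248
Step 7: max=11516162033/2799360000, min=39536741/9720000, spread=207329/4478976
Step 8: max=689876352451/167961600000, min=2112401599/518400000, spread=1746635/53747712

Answer: 1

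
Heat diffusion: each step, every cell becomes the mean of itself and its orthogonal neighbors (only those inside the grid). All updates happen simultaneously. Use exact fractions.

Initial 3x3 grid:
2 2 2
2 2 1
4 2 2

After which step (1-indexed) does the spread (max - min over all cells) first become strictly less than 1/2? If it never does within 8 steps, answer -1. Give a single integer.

Step 1: max=8/3, min=5/3, spread=1
Step 2: max=23/9, min=413/240, spread=601/720
Step 3: max=313/135, min=3883/2160, spread=25/48
Step 4: max=73289/32400, min=245681/129600, spread=211/576
  -> spread < 1/2 first at step 4
Step 5: max=2124929/972000, min=15000307/7776000, spread=1777/6912
Step 6: max=251247851/116640000, min=920779529/466560000, spread=14971/82944
Step 7: max=928625167/437400000, min=55884857563/27993600000, spread=126121/995328
Step 8: max=884191403309/419904000000, min=3387351691361/1679616000000, spread=1062499/11943936

Answer: 4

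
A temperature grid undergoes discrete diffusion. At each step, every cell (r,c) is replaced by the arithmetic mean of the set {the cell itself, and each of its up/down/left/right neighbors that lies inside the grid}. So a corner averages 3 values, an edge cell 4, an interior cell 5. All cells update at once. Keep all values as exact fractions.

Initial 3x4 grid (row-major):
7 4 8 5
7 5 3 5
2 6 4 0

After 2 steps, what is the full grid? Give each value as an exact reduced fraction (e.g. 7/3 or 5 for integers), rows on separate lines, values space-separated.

After step 1:
  6 6 5 6
  21/4 5 5 13/4
  5 17/4 13/4 3
After step 2:
  23/4 11/2 11/2 19/4
  85/16 51/10 43/10 69/16
  29/6 35/8 31/8 19/6

Answer: 23/4 11/2 11/2 19/4
85/16 51/10 43/10 69/16
29/6 35/8 31/8 19/6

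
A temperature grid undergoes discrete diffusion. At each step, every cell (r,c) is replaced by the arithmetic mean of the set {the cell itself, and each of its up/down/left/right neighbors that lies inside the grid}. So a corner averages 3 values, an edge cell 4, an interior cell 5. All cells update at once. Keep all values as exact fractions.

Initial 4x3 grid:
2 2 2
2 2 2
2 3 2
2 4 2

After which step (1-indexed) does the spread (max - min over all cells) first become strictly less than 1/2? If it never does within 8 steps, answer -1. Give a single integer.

Step 1: max=11/4, min=2, spread=3/4
Step 2: max=641/240, min=2, spread=161/240
Step 3: max=36691/14400, min=821/400, spread=1427/2880
  -> spread < 1/2 first at step 3
Step 4: max=2163929/864000, min=49979/24000, spread=72937/172800
Step 5: max=127508491/51840000, min=3042581/1440000, spread=719023/2073600
Step 6: max=7558447169/3110400000, min=61603793/28800000, spread=36209501/124416000
Step 7: max=448644652771/186624000000, min=11212024261/5184000000, spread=72018847/298598400
Step 8: max=26691270922889/11197440000000, min=678785813299/311040000000, spread=18039853153/89579520000

Answer: 3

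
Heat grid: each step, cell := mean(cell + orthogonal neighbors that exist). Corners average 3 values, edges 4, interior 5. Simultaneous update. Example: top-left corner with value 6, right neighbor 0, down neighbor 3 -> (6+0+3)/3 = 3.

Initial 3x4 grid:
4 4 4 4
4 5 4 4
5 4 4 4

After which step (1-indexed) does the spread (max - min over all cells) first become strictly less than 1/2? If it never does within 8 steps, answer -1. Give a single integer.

Answer: 2

Derivation:
Step 1: max=9/2, min=4, spread=1/2
Step 2: max=40/9, min=4, spread=4/9
  -> spread < 1/2 first at step 2
Step 3: max=31109/7200, min=1613/400, spread=83/288
Step 4: max=279569/64800, min=29191/7200, spread=337/1296
Step 5: max=16612021/3888000, min=1959551/480000, spread=7396579/38880000
Step 6: max=993422039/233280000, min=53063273/12960000, spread=61253/373248
Step 7: max=59336741401/13996800000, min=3196678057/777600000, spread=14372291/111974400
Step 8: max=3550966572059/839808000000, min=192259492163/46656000000, spread=144473141/1343692800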